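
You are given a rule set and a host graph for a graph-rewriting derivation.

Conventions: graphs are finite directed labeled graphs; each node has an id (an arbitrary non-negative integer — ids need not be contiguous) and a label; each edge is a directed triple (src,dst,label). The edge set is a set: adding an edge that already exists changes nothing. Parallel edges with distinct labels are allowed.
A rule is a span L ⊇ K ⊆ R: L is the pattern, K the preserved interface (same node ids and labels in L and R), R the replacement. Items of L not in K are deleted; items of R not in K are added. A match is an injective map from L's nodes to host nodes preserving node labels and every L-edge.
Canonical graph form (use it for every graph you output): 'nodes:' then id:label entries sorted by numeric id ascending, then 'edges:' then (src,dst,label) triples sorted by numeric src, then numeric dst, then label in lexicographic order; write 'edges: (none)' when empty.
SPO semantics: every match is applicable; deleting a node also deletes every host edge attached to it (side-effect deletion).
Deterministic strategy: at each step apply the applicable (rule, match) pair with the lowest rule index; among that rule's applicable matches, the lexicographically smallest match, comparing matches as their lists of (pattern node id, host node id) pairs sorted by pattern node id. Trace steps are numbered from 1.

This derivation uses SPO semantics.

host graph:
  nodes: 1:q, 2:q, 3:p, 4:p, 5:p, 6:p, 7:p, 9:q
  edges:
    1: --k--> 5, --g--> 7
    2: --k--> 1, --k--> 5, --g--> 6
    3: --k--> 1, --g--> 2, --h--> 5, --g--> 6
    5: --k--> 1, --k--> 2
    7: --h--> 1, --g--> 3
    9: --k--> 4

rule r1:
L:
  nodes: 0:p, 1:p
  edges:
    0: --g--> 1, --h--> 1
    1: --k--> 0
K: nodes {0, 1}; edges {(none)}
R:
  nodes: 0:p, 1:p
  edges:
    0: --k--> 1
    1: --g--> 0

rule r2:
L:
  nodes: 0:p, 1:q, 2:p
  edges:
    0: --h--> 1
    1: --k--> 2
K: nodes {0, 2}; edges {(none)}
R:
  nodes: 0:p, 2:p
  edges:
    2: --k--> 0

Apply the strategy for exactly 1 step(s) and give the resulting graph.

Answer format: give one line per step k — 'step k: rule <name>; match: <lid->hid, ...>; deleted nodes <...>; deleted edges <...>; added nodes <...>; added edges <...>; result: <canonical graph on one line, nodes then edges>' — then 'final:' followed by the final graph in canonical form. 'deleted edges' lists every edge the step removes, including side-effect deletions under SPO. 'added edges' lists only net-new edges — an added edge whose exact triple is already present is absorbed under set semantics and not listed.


step 1: rule r2; match: 0->7, 1->1, 2->5; deleted nodes 1; deleted edges (1,5,k); (1,7,g); (2,1,k); (3,1,k); (5,1,k); (7,1,h); added nodes (none); added edges (5,7,k); result: nodes: 2:q, 3:p, 4:p, 5:p, 6:p, 7:p, 9:q edges: (2,5,k); (2,6,g); (3,2,g); (3,5,h); (3,6,g); (5,2,k); (5,7,k); (7,3,g); (9,4,k)
final:
nodes: 2:q, 3:p, 4:p, 5:p, 6:p, 7:p, 9:q
edges: (2,5,k); (2,6,g); (3,2,g); (3,5,h); (3,6,g); (5,2,k); (5,7,k); (7,3,g); (9,4,k)


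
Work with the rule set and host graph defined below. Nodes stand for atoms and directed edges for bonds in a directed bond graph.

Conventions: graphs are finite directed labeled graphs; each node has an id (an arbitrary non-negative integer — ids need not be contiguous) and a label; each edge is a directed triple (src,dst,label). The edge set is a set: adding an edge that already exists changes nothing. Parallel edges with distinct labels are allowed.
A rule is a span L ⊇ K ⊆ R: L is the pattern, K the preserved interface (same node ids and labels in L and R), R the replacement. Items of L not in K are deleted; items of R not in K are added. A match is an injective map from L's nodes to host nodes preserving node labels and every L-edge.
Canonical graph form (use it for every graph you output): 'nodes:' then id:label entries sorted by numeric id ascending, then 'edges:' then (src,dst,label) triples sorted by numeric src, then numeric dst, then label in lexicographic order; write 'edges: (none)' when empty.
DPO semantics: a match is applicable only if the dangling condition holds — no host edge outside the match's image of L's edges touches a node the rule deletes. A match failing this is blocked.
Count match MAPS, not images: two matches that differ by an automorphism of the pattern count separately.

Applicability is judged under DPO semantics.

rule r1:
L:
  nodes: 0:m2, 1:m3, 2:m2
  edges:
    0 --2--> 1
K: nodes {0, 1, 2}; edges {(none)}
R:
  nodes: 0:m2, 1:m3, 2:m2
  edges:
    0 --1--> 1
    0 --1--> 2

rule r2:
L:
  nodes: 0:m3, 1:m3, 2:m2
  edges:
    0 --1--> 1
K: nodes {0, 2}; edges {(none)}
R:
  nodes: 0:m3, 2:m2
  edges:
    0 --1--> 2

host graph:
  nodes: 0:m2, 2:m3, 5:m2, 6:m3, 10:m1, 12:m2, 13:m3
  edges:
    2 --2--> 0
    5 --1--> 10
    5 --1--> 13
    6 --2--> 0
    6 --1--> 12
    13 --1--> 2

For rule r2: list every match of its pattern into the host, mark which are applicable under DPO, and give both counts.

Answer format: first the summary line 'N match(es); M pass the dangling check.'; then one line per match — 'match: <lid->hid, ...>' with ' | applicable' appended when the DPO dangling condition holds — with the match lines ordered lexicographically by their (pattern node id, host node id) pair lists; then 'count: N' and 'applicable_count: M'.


3 match(es); 0 pass the dangling check.
match: 0->13, 1->2, 2->0
match: 0->13, 1->2, 2->5
match: 0->13, 1->2, 2->12
count: 3
applicable_count: 0


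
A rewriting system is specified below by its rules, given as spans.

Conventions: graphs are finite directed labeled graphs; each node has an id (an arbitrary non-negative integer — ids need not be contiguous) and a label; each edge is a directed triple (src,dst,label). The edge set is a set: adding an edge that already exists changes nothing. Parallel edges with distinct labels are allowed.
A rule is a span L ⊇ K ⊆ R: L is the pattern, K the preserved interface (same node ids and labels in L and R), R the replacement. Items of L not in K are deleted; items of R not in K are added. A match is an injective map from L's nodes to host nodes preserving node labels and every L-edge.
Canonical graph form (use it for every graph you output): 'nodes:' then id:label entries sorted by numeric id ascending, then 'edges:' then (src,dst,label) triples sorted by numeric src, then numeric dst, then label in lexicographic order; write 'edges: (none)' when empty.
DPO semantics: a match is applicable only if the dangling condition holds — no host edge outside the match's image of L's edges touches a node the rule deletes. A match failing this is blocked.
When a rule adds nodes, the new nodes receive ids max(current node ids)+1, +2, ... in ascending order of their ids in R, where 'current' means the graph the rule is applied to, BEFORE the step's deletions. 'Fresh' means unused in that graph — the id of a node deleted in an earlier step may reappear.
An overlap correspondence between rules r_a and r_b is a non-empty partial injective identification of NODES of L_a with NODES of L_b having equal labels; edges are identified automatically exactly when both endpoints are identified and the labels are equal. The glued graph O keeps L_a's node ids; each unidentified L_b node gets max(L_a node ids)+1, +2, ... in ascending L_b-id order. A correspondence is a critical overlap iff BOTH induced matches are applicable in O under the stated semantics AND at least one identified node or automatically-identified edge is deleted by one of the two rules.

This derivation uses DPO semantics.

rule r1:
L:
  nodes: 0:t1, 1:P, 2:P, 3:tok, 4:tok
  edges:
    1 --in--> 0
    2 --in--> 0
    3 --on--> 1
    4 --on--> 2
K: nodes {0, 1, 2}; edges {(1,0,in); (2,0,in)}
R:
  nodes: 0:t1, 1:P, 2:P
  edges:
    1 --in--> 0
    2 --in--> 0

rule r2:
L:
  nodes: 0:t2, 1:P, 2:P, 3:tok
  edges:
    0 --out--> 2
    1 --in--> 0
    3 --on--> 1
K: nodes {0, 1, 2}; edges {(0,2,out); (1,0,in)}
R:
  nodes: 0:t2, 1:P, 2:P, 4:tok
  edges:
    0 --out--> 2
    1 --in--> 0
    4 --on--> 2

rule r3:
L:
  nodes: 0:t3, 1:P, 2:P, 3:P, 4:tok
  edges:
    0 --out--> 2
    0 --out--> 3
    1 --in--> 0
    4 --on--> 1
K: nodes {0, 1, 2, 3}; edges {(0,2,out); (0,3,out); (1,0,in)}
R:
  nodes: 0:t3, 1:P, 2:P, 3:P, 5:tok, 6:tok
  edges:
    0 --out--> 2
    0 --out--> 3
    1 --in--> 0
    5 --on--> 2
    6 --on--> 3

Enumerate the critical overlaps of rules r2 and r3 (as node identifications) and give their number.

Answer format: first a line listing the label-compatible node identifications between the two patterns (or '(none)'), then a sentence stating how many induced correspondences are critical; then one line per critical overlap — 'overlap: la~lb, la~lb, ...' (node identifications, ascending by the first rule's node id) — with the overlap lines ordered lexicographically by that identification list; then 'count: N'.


label-compatible node identifications between L(r2) and L(r3): 1~1, 1~2, 1~3, 2~1, 2~2, 2~3, 3~4
3 of the induced correspondences are critical overlaps of r2 and r3.
overlap: 1~1, 2~2, 3~4
overlap: 1~1, 2~3, 3~4
overlap: 1~1, 3~4
count: 3


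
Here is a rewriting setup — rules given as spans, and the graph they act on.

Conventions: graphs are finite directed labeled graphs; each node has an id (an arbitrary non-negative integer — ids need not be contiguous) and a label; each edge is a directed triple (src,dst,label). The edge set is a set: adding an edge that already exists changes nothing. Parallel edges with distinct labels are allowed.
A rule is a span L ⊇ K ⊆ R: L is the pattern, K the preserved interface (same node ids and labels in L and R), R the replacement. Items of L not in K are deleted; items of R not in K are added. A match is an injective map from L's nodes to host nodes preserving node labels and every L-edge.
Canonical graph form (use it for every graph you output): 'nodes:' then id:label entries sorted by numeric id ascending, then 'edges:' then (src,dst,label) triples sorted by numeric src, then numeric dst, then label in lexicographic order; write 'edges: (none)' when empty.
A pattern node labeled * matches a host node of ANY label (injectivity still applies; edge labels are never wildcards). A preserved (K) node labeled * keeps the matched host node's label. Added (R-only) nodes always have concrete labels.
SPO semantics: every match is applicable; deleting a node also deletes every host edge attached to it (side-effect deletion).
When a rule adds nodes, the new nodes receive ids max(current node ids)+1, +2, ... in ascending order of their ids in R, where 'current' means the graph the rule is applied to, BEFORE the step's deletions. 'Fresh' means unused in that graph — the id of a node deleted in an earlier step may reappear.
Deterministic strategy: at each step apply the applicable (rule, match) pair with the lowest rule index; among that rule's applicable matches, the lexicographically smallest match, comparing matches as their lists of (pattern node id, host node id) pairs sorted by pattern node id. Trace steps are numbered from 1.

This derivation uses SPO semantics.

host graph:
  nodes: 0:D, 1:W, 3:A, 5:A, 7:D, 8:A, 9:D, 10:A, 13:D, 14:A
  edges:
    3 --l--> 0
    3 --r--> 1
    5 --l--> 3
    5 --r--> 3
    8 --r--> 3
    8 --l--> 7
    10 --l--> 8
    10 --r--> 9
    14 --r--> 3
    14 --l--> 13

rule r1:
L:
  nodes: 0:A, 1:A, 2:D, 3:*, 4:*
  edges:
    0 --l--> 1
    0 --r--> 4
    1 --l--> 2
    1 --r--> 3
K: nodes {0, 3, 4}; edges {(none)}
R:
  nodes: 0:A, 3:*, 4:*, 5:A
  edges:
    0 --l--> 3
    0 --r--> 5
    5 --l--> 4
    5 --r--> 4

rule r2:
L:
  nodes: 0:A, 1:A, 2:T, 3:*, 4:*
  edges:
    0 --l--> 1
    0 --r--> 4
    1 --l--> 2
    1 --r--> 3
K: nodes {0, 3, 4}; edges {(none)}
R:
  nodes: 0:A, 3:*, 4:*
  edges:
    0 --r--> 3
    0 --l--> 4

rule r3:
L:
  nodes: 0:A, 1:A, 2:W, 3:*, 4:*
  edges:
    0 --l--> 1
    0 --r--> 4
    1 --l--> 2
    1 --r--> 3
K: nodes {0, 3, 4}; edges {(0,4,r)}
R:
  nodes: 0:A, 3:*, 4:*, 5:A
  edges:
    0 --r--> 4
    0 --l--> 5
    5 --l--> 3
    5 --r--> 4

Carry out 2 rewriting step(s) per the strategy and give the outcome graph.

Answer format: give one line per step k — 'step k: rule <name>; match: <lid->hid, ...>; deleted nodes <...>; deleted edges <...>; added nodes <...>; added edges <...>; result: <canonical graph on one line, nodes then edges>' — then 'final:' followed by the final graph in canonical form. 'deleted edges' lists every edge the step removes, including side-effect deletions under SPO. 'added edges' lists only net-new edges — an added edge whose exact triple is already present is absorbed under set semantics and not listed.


step 1: rule r1; match: 0->10, 1->8, 2->7, 3->3, 4->9; deleted nodes 7, 8; deleted edges (8,3,r); (8,7,l); (10,8,l); (10,9,r); added nodes 15; added edges (10,3,l); (10,15,r); (15,9,l); (15,9,r); result: nodes: 0:D, 1:W, 3:A, 5:A, 9:D, 10:A, 13:D, 14:A, 15:A edges: (3,0,l); (3,1,r); (5,3,l); (5,3,r); (10,3,l); (10,15,r); (14,3,r); (14,13,l); (15,9,l); (15,9,r)
step 2: rule r1; match: 0->10, 1->3, 2->0, 3->1, 4->15; deleted nodes 0, 3; deleted edges (3,0,l); (3,1,r); (5,3,l); (5,3,r); (10,3,l); (10,15,r); (14,3,r); added nodes 16; added edges (10,1,l); (10,16,r); (16,15,l); (16,15,r); result: nodes: 1:W, 5:A, 9:D, 10:A, 13:D, 14:A, 15:A, 16:A edges: (10,1,l); (10,16,r); (14,13,l); (15,9,l); (15,9,r); (16,15,l); (16,15,r)
final:
nodes: 1:W, 5:A, 9:D, 10:A, 13:D, 14:A, 15:A, 16:A
edges: (10,1,l); (10,16,r); (14,13,l); (15,9,l); (15,9,r); (16,15,l); (16,15,r)


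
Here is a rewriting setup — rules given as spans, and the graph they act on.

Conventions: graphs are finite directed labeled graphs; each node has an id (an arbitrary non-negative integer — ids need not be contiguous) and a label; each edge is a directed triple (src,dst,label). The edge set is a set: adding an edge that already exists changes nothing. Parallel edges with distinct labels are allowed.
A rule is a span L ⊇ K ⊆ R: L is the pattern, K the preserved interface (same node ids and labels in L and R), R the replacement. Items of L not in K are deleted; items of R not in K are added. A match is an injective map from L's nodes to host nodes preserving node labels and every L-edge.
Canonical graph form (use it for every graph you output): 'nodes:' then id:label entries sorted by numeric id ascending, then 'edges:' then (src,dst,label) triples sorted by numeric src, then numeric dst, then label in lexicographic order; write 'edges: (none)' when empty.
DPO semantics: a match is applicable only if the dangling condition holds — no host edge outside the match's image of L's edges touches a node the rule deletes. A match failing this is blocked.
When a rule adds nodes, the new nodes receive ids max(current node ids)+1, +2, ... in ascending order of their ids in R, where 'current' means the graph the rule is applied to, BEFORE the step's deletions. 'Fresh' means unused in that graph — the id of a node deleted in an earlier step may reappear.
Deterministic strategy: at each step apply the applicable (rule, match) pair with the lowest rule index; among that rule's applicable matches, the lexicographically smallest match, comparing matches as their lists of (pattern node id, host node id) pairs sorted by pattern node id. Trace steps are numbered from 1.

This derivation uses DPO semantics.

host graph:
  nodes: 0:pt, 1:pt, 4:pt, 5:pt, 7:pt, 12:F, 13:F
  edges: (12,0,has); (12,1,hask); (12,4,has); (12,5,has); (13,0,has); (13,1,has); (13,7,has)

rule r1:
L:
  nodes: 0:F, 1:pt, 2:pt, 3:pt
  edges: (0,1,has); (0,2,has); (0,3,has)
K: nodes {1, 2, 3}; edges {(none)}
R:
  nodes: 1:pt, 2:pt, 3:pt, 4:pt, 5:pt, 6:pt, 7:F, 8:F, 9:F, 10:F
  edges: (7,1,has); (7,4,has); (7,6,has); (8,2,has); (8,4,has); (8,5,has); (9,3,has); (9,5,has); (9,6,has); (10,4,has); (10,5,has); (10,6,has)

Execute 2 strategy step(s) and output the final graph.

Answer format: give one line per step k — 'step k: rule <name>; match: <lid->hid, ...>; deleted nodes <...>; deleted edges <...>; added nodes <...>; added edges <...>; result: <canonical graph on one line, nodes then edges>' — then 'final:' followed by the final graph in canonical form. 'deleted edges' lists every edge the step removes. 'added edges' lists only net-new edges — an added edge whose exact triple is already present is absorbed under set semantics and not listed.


step 1: rule r1; match: 0->13, 1->0, 2->1, 3->7; deleted nodes 13; deleted edges (13,0,has); (13,1,has); (13,7,has); added nodes 14, 15, 16, 17, 18, 19, 20; added edges (17,0,has); (17,14,has); (17,16,has); (18,1,has); (18,14,has); (18,15,has); (19,7,has); (19,15,has); (19,16,has); (20,14,has); (20,15,has); (20,16,has); result: nodes: 0:pt, 1:pt, 4:pt, 5:pt, 7:pt, 12:F, 14:pt, 15:pt, 16:pt, 17:F, 18:F, 19:F, 20:F edges: (12,0,has); (12,1,hask); (12,4,has); (12,5,has); (17,0,has); (17,14,has); (17,16,has); (18,1,has); (18,14,has); (18,15,has); (19,7,has); (19,15,has); (19,16,has); (20,14,has); (20,15,has); (20,16,has)
step 2: rule r1; match: 0->17, 1->0, 2->14, 3->16; deleted nodes 17; deleted edges (17,0,has); (17,14,has); (17,16,has); added nodes 21, 22, 23, 24, 25, 26, 27; added edges (24,0,has); (24,21,has); (24,23,has); (25,14,has); (25,21,has); (25,22,has); (26,16,has); (26,22,has); (26,23,has); (27,21,has); (27,22,has); (27,23,has); result: nodes: 0:pt, 1:pt, 4:pt, 5:pt, 7:pt, 12:F, 14:pt, 15:pt, 16:pt, 18:F, 19:F, 20:F, 21:pt, 22:pt, 23:pt, 24:F, 25:F, 26:F, 27:F edges: (12,0,has); (12,1,hask); (12,4,has); (12,5,has); (18,1,has); (18,14,has); (18,15,has); (19,7,has); (19,15,has); (19,16,has); (20,14,has); (20,15,has); (20,16,has); (24,0,has); (24,21,has); (24,23,has); (25,14,has); (25,21,has); (25,22,has); (26,16,has); (26,22,has); (26,23,has); (27,21,has); (27,22,has); (27,23,has)
final:
nodes: 0:pt, 1:pt, 4:pt, 5:pt, 7:pt, 12:F, 14:pt, 15:pt, 16:pt, 18:F, 19:F, 20:F, 21:pt, 22:pt, 23:pt, 24:F, 25:F, 26:F, 27:F
edges: (12,0,has); (12,1,hask); (12,4,has); (12,5,has); (18,1,has); (18,14,has); (18,15,has); (19,7,has); (19,15,has); (19,16,has); (20,14,has); (20,15,has); (20,16,has); (24,0,has); (24,21,has); (24,23,has); (25,14,has); (25,21,has); (25,22,has); (26,16,has); (26,22,has); (26,23,has); (27,21,has); (27,22,has); (27,23,has)


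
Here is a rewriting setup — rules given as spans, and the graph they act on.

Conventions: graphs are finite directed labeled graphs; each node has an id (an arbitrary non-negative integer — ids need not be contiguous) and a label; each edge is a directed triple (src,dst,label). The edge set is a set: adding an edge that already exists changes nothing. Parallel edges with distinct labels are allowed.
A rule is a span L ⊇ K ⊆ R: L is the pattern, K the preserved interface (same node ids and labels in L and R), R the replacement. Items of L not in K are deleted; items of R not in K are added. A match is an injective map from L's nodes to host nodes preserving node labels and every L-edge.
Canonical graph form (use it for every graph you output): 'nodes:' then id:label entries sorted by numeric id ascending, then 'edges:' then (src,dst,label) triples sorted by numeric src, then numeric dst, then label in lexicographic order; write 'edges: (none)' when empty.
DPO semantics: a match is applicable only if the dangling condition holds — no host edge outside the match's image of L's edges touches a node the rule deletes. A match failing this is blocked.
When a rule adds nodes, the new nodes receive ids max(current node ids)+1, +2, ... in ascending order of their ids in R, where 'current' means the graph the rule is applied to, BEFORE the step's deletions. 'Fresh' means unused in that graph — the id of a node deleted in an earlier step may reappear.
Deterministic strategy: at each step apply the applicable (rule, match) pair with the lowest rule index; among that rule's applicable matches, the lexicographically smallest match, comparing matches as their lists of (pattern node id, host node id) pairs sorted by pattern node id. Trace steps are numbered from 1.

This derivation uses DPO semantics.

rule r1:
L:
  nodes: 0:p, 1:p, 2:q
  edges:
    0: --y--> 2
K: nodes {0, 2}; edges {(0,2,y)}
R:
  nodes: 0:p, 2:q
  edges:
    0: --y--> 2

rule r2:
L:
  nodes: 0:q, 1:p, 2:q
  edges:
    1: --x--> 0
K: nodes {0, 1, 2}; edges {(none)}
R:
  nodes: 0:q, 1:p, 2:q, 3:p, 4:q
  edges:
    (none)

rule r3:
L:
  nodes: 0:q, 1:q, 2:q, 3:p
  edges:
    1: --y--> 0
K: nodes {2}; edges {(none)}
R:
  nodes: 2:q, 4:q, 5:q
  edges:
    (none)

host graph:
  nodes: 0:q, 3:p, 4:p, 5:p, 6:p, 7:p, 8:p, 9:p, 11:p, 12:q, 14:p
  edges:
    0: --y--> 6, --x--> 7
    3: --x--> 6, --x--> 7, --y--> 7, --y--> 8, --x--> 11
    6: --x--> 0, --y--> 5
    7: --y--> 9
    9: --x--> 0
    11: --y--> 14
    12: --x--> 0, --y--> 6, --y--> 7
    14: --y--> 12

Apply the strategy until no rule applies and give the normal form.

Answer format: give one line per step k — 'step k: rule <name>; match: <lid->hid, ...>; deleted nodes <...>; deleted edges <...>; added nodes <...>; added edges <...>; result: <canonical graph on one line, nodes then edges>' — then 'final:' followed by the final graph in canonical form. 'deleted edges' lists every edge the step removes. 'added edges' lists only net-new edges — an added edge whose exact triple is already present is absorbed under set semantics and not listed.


step 1: rule r1; match: 0->14, 1->4, 2->12; deleted nodes 4; deleted edges (none); added nodes (none); added edges (none); result: nodes: 0:q, 3:p, 5:p, 6:p, 7:p, 8:p, 9:p, 11:p, 12:q, 14:p edges: (0,6,y); (0,7,x); (3,6,x); (3,7,x); (3,7,y); (3,8,y); (3,11,x); (6,0,x); (6,5,y); (7,9,y); (9,0,x); (11,14,y); (12,0,x); (12,6,y); (12,7,y); (14,12,y)
step 2: rule r2; match: 0->0, 1->6, 2->12; deleted nodes (none); deleted edges (6,0,x); added nodes 15, 16; added edges (none); result: nodes: 0:q, 3:p, 5:p, 6:p, 7:p, 8:p, 9:p, 11:p, 12:q, 14:p, 15:p, 16:q edges: (0,6,y); (0,7,x); (3,6,x); (3,7,x); (3,7,y); (3,8,y); (3,11,x); (6,5,y); (7,9,y); (9,0,x); (11,14,y); (12,0,x); (12,6,y); (12,7,y); (14,12,y)
step 3: rule r1; match: 0->14, 1->15, 2->12; deleted nodes 15; deleted edges (none); added nodes (none); added edges (none); result: nodes: 0:q, 3:p, 5:p, 6:p, 7:p, 8:p, 9:p, 11:p, 12:q, 14:p, 16:q edges: (0,6,y); (0,7,x); (3,6,x); (3,7,x); (3,7,y); (3,8,y); (3,11,x); (6,5,y); (7,9,y); (9,0,x); (11,14,y); (12,0,x); (12,6,y); (12,7,y); (14,12,y)
step 4: rule r2; match: 0->0, 1->9, 2->12; deleted nodes (none); deleted edges (9,0,x); added nodes 17, 18; added edges (none); result: nodes: 0:q, 3:p, 5:p, 6:p, 7:p, 8:p, 9:p, 11:p, 12:q, 14:p, 16:q, 17:p, 18:q edges: (0,6,y); (0,7,x); (3,6,x); (3,7,x); (3,7,y); (3,8,y); (3,11,x); (6,5,y); (7,9,y); (11,14,y); (12,0,x); (12,6,y); (12,7,y); (14,12,y)
step 5: rule r1; match: 0->14, 1->17, 2->12; deleted nodes 17; deleted edges (none); added nodes (none); added edges (none); result: nodes: 0:q, 3:p, 5:p, 6:p, 7:p, 8:p, 9:p, 11:p, 12:q, 14:p, 16:q, 18:q edges: (0,6,y); (0,7,x); (3,6,x); (3,7,x); (3,7,y); (3,8,y); (3,11,x); (6,5,y); (7,9,y); (11,14,y); (12,0,x); (12,6,y); (12,7,y); (14,12,y)
final:
nodes: 0:q, 3:p, 5:p, 6:p, 7:p, 8:p, 9:p, 11:p, 12:q, 14:p, 16:q, 18:q
edges: (0,6,y); (0,7,x); (3,6,x); (3,7,x); (3,7,y); (3,8,y); (3,11,x); (6,5,y); (7,9,y); (11,14,y); (12,0,x); (12,6,y); (12,7,y); (14,12,y)


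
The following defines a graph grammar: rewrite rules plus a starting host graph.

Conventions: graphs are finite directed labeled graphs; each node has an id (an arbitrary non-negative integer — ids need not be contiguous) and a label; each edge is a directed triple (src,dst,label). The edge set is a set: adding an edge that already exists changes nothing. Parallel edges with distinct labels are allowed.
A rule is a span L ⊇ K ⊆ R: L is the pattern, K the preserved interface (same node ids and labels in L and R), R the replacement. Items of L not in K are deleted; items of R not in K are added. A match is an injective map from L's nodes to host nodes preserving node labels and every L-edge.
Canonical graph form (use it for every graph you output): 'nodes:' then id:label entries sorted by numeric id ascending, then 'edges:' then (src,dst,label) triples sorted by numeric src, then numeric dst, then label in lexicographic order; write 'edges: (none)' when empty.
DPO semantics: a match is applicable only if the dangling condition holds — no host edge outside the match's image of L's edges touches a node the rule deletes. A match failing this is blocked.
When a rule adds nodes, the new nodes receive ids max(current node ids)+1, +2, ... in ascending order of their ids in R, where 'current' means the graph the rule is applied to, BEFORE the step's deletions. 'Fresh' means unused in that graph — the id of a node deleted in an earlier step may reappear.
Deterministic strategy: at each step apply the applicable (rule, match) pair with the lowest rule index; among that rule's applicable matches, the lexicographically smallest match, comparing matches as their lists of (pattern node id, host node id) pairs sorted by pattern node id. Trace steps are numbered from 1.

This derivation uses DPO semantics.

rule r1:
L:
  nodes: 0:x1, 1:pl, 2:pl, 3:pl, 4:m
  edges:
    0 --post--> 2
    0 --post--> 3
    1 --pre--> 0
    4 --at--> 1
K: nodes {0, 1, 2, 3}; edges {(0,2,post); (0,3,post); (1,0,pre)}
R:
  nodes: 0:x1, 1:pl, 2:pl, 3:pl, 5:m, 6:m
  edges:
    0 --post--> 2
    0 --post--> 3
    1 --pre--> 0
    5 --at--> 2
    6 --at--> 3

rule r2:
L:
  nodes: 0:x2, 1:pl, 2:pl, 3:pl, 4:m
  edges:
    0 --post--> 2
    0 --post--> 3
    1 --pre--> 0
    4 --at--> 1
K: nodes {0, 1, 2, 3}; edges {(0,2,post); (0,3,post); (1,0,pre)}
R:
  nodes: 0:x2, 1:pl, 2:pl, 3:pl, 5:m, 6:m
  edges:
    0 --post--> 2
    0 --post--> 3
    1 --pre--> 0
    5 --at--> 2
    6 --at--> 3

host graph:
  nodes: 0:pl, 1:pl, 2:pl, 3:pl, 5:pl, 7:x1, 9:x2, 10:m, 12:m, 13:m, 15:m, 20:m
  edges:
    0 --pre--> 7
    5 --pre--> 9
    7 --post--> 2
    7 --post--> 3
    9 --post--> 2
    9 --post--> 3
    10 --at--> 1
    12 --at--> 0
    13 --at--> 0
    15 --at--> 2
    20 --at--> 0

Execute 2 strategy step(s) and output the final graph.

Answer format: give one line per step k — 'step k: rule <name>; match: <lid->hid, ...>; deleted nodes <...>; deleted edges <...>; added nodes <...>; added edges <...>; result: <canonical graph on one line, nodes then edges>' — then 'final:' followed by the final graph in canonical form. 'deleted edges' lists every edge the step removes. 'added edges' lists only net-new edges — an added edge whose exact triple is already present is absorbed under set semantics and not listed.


step 1: rule r1; match: 0->7, 1->0, 2->2, 3->3, 4->12; deleted nodes 12; deleted edges (12,0,at); added nodes 21, 22; added edges (21,2,at); (22,3,at); result: nodes: 0:pl, 1:pl, 2:pl, 3:pl, 5:pl, 7:x1, 9:x2, 10:m, 13:m, 15:m, 20:m, 21:m, 22:m edges: (0,7,pre); (5,9,pre); (7,2,post); (7,3,post); (9,2,post); (9,3,post); (10,1,at); (13,0,at); (15,2,at); (20,0,at); (21,2,at); (22,3,at)
step 2: rule r1; match: 0->7, 1->0, 2->2, 3->3, 4->13; deleted nodes 13; deleted edges (13,0,at); added nodes 23, 24; added edges (23,2,at); (24,3,at); result: nodes: 0:pl, 1:pl, 2:pl, 3:pl, 5:pl, 7:x1, 9:x2, 10:m, 15:m, 20:m, 21:m, 22:m, 23:m, 24:m edges: (0,7,pre); (5,9,pre); (7,2,post); (7,3,post); (9,2,post); (9,3,post); (10,1,at); (15,2,at); (20,0,at); (21,2,at); (22,3,at); (23,2,at); (24,3,at)
final:
nodes: 0:pl, 1:pl, 2:pl, 3:pl, 5:pl, 7:x1, 9:x2, 10:m, 15:m, 20:m, 21:m, 22:m, 23:m, 24:m
edges: (0,7,pre); (5,9,pre); (7,2,post); (7,3,post); (9,2,post); (9,3,post); (10,1,at); (15,2,at); (20,0,at); (21,2,at); (22,3,at); (23,2,at); (24,3,at)


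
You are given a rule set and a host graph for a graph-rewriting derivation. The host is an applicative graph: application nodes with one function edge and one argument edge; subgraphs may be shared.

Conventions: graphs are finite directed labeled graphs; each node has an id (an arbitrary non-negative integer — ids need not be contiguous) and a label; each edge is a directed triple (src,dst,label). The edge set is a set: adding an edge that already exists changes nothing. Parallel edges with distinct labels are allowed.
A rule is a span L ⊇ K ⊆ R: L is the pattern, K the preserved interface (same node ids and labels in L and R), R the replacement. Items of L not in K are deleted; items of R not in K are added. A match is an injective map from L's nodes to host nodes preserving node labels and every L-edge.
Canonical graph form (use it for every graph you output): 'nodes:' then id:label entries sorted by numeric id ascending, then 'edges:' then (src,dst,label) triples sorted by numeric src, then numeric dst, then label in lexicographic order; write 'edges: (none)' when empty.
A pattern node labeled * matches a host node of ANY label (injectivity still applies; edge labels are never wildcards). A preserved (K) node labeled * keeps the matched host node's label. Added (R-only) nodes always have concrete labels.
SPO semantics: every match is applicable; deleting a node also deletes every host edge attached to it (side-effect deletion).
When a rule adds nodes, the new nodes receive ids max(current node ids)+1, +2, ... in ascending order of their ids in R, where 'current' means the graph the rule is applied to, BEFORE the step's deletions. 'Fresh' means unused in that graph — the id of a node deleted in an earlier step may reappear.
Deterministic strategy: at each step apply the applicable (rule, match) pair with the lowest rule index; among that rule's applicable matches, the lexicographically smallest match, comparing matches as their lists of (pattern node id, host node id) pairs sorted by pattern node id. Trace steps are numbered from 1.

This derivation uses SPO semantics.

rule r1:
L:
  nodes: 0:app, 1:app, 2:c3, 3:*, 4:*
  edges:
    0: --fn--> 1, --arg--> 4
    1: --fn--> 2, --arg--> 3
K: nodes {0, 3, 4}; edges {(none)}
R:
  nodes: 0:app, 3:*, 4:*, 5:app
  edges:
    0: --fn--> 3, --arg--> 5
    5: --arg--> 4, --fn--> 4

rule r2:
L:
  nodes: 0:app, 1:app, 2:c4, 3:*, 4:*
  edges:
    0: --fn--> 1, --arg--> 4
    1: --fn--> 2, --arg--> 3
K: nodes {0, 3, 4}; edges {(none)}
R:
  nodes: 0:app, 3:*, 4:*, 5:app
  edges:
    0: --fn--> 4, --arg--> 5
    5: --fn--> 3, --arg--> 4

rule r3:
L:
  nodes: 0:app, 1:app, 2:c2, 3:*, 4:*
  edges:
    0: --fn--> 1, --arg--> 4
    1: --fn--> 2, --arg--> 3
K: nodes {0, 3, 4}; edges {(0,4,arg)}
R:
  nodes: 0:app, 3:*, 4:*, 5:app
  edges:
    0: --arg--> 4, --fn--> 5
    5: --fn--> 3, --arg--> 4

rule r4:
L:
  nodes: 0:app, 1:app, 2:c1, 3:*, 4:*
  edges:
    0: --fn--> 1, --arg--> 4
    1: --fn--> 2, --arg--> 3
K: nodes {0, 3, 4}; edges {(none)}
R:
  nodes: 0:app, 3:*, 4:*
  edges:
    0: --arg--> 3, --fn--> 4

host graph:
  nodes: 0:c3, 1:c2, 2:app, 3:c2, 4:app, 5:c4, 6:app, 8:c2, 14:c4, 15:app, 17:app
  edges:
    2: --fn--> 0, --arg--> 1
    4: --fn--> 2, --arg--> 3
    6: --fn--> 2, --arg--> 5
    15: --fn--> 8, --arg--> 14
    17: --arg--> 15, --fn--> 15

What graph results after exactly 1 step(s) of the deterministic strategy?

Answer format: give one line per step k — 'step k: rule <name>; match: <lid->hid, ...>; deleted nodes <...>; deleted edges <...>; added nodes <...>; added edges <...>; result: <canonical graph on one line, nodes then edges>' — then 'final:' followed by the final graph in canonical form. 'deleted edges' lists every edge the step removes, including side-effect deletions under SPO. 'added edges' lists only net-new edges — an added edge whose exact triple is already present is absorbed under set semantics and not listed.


step 1: rule r1; match: 0->4, 1->2, 2->0, 3->1, 4->3; deleted nodes 0, 2; deleted edges (2,0,fn); (2,1,arg); (4,2,fn); (4,3,arg); (6,2,fn); added nodes 18; added edges (4,1,fn); (4,18,arg); (18,3,arg); (18,3,fn); result: nodes: 1:c2, 3:c2, 4:app, 5:c4, 6:app, 8:c2, 14:c4, 15:app, 17:app, 18:app edges: (4,1,fn); (4,18,arg); (6,5,arg); (15,8,fn); (15,14,arg); (17,15,arg); (17,15,fn); (18,3,arg); (18,3,fn)
final:
nodes: 1:c2, 3:c2, 4:app, 5:c4, 6:app, 8:c2, 14:c4, 15:app, 17:app, 18:app
edges: (4,1,fn); (4,18,arg); (6,5,arg); (15,8,fn); (15,14,arg); (17,15,arg); (17,15,fn); (18,3,arg); (18,3,fn)


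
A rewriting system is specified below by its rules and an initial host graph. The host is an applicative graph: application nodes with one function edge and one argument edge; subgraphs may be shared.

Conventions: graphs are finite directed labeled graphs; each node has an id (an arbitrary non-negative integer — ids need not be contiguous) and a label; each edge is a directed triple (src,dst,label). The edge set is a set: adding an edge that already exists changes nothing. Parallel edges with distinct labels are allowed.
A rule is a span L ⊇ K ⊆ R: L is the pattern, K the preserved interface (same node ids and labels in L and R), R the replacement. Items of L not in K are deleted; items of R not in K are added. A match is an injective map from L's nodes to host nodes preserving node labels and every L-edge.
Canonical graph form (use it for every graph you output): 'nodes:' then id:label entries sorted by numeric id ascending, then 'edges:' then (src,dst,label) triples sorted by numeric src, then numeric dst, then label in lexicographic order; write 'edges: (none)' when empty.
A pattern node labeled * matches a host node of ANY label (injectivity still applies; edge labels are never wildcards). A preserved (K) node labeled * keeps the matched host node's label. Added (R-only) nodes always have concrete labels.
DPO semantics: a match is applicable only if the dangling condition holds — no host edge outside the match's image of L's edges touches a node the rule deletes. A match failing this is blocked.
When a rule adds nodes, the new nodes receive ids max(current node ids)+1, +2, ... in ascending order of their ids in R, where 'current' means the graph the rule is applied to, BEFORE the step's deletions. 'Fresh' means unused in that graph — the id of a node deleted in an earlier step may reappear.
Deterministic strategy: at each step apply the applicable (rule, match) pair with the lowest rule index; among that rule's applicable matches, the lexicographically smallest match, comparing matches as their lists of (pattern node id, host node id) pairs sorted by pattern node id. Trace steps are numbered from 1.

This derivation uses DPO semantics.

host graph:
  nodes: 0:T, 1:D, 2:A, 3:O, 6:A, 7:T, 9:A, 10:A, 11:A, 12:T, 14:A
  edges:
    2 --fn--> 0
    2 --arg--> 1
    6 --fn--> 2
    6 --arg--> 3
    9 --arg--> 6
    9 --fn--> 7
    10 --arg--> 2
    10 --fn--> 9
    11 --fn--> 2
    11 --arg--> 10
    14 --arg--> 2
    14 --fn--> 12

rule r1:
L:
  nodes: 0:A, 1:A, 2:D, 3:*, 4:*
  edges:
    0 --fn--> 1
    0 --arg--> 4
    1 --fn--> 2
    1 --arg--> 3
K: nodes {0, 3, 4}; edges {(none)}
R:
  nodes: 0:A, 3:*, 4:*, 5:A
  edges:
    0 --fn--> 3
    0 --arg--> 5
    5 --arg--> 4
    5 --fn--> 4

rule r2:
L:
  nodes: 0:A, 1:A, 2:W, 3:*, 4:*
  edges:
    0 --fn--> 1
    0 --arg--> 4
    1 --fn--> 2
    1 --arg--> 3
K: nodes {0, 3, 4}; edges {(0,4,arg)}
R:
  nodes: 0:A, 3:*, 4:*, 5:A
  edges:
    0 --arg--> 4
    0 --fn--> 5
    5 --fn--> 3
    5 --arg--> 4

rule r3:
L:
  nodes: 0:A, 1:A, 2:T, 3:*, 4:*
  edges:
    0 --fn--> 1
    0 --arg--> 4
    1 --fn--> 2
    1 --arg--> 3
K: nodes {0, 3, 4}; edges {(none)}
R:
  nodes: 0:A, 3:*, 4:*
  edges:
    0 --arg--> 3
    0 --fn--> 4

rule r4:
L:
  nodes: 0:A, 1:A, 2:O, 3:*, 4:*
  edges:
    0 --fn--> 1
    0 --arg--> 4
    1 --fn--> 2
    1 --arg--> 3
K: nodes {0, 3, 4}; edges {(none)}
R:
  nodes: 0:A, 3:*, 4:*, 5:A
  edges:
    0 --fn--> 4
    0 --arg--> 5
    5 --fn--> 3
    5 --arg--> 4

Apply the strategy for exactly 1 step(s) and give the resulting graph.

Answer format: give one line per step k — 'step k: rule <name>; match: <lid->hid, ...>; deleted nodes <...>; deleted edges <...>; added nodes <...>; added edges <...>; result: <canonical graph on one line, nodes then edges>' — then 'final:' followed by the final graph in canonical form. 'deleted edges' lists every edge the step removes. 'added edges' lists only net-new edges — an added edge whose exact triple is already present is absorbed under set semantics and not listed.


step 1: rule r3; match: 0->10, 1->9, 2->7, 3->6, 4->2; deleted nodes 7, 9; deleted edges (9,6,arg); (9,7,fn); (10,2,arg); (10,9,fn); added nodes (none); added edges (10,2,fn); (10,6,arg); result: nodes: 0:T, 1:D, 2:A, 3:O, 6:A, 10:A, 11:A, 12:T, 14:A edges: (2,0,fn); (2,1,arg); (6,2,fn); (6,3,arg); (10,2,fn); (10,6,arg); (11,2,fn); (11,10,arg); (14,2,arg); (14,12,fn)
final:
nodes: 0:T, 1:D, 2:A, 3:O, 6:A, 10:A, 11:A, 12:T, 14:A
edges: (2,0,fn); (2,1,arg); (6,2,fn); (6,3,arg); (10,2,fn); (10,6,arg); (11,2,fn); (11,10,arg); (14,2,arg); (14,12,fn)


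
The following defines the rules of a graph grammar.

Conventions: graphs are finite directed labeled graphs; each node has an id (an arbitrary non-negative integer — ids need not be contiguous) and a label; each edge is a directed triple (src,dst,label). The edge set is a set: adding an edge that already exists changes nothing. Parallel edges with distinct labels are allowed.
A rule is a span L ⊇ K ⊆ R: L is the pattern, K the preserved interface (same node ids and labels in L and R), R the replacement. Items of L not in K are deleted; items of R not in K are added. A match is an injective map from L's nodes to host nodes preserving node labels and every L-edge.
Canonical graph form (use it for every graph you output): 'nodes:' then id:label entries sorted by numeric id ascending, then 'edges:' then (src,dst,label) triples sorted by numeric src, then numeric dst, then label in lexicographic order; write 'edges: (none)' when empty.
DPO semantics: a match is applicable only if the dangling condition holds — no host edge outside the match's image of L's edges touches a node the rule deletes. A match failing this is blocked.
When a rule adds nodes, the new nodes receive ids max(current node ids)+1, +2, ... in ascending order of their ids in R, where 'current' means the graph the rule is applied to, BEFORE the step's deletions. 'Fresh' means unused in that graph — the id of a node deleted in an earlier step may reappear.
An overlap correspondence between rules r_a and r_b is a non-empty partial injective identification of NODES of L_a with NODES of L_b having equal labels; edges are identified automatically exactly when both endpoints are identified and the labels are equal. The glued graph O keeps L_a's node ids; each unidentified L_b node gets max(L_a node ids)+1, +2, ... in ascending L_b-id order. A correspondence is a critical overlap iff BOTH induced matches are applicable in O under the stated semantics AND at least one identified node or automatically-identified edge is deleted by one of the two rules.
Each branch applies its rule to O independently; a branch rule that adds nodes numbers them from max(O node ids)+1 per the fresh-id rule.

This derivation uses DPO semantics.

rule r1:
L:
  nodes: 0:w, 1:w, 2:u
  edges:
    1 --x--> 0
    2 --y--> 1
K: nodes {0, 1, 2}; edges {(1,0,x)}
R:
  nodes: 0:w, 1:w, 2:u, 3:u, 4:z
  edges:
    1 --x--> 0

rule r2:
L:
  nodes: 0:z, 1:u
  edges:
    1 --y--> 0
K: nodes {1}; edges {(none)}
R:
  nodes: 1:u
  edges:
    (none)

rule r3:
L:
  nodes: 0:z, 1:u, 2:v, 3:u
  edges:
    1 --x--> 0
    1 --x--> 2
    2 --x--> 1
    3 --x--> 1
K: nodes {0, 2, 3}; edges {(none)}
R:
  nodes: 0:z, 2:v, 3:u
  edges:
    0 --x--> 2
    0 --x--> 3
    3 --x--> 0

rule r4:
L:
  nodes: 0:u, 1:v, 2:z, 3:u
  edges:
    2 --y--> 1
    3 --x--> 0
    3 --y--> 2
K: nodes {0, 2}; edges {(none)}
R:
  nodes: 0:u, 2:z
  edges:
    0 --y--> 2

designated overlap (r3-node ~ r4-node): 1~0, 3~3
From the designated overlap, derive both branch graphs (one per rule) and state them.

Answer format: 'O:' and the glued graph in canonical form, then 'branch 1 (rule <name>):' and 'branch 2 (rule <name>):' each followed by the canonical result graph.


O:
nodes: 0:z, 1:u, 2:v, 3:u, 4:v, 5:z
edges: (1,0,x); (1,2,x); (2,1,x); (3,1,x); (3,5,y); (5,4,y)
branch 1 (rule r3):
nodes: 0:z, 2:v, 3:u, 4:v, 5:z
edges: (0,2,x); (0,3,x); (3,0,x); (3,5,y); (5,4,y)
branch 2 (rule r4):
nodes: 0:z, 1:u, 2:v, 5:z
edges: (1,0,x); (1,2,x); (1,5,y); (2,1,x)


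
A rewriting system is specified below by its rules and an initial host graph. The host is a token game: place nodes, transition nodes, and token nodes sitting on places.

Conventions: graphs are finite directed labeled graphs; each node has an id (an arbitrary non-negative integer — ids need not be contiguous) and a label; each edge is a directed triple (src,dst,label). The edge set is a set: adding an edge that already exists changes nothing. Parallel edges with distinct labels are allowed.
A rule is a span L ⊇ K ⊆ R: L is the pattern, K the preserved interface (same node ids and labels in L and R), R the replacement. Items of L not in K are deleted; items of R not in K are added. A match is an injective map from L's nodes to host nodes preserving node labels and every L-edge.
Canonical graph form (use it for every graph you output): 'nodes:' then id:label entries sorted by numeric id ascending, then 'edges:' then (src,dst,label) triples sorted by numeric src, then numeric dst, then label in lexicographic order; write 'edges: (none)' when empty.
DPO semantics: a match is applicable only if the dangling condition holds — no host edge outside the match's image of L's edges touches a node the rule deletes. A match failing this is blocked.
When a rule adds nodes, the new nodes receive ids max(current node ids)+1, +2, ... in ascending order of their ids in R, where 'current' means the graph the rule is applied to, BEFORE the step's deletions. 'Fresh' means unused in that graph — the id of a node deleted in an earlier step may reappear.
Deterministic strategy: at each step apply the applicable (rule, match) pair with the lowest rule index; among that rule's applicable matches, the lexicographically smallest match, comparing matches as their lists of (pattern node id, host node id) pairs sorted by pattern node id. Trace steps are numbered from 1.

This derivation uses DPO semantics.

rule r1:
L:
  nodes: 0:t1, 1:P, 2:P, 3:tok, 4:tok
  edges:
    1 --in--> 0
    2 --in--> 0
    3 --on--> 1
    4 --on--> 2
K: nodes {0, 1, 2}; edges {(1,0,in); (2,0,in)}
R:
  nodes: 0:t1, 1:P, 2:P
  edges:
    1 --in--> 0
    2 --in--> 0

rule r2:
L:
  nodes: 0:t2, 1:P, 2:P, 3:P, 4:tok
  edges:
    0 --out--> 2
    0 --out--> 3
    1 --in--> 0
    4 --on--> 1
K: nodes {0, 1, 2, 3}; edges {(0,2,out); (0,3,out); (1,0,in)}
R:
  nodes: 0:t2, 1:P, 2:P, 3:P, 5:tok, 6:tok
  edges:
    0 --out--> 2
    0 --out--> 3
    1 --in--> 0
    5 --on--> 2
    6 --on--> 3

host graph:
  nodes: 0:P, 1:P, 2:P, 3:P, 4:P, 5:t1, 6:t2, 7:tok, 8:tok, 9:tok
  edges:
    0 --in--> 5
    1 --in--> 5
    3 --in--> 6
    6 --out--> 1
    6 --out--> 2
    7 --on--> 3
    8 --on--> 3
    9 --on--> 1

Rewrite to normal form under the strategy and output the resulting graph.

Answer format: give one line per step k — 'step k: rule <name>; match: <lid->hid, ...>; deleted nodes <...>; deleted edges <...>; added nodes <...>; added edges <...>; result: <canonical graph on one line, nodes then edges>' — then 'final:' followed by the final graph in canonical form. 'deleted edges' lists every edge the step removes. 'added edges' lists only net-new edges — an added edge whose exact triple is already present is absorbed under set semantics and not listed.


step 1: rule r2; match: 0->6, 1->3, 2->1, 3->2, 4->7; deleted nodes 7; deleted edges (7,3,on); added nodes 10, 11; added edges (10,1,on); (11,2,on); result: nodes: 0:P, 1:P, 2:P, 3:P, 4:P, 5:t1, 6:t2, 8:tok, 9:tok, 10:tok, 11:tok edges: (0,5,in); (1,5,in); (3,6,in); (6,1,out); (6,2,out); (8,3,on); (9,1,on); (10,1,on); (11,2,on)
step 2: rule r2; match: 0->6, 1->3, 2->1, 3->2, 4->8; deleted nodes 8; deleted edges (8,3,on); added nodes 12, 13; added edges (12,1,on); (13,2,on); result: nodes: 0:P, 1:P, 2:P, 3:P, 4:P, 5:t1, 6:t2, 9:tok, 10:tok, 11:tok, 12:tok, 13:tok edges: (0,5,in); (1,5,in); (3,6,in); (6,1,out); (6,2,out); (9,1,on); (10,1,on); (11,2,on); (12,1,on); (13,2,on)
final:
nodes: 0:P, 1:P, 2:P, 3:P, 4:P, 5:t1, 6:t2, 9:tok, 10:tok, 11:tok, 12:tok, 13:tok
edges: (0,5,in); (1,5,in); (3,6,in); (6,1,out); (6,2,out); (9,1,on); (10,1,on); (11,2,on); (12,1,on); (13,2,on)
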